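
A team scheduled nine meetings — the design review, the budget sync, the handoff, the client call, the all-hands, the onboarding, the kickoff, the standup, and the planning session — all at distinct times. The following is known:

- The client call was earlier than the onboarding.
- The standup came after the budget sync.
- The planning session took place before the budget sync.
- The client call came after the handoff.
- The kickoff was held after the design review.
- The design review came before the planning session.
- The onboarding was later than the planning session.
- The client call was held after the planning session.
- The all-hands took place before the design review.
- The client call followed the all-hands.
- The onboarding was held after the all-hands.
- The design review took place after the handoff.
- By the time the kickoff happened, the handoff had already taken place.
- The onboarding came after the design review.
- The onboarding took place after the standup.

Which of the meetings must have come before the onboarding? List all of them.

the all-hands, the budget sync, the client call, the design review, the handoff, the planning session, the standup

Directly stated before the onboarding: the all-hands, the client call, the design review, the planning session, and the standup.
The budget sync reaches the onboarding via the budget sync → the standup → the onboarding.
The handoff reaches the onboarding via the handoff → the client call → the onboarding.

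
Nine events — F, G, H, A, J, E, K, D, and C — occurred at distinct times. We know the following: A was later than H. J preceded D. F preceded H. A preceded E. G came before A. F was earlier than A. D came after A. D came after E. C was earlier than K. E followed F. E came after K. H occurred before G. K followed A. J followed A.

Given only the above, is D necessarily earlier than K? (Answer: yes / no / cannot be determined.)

Tracing the constraints gives K → E → D, so K must come before D.
That means D cannot be before K.

no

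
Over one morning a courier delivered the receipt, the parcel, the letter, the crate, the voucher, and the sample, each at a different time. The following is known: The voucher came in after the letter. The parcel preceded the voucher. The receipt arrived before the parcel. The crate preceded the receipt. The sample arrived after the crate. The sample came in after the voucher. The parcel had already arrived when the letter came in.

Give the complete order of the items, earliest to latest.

the crate, the receipt, the parcel, the letter, the voucher, the sample

The constraints fix every adjacent pair, so only one ordering works:
the crate → the receipt → the parcel → the letter → the voucher → the sample.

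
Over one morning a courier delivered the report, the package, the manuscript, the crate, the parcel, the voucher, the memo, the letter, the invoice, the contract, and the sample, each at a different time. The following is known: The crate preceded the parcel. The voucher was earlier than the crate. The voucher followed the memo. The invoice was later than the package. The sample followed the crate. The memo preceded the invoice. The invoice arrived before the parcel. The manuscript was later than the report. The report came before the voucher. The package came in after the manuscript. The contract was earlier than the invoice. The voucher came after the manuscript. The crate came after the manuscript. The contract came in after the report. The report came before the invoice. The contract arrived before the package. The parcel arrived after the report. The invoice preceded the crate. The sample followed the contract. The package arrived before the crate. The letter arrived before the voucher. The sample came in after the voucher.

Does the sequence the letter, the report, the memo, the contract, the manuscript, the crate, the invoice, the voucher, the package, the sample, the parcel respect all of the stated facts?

The constraints require the invoice before the crate, but in the proposed sequence the crate appears ahead of the invoice. That one violation is enough.

no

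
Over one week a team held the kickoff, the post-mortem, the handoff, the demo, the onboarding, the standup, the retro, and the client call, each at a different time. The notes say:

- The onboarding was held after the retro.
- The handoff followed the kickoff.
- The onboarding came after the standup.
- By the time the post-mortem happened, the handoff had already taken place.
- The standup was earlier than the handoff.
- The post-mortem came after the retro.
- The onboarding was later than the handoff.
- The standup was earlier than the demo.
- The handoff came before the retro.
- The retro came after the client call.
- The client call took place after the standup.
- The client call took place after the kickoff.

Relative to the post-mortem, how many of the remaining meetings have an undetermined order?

2

Forced before the post-mortem: the client call, the handoff, the kickoff, the retro, and the standup.
That leaves the demo and the onboarding with no forced order relative to the post-mortem — 2.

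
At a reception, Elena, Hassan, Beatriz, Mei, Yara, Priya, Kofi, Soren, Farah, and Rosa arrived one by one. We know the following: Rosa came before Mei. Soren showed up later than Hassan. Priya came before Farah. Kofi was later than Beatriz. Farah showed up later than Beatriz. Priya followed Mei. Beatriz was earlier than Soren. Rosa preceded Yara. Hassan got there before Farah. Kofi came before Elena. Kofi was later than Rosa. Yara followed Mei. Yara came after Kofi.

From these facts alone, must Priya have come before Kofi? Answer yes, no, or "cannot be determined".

No chain of stated constraints runs from Priya to Kofi, and none runs from Kofi to Priya either.
So the relative order of Priya and Kofi is not fixed by the given facts.

cannot be determined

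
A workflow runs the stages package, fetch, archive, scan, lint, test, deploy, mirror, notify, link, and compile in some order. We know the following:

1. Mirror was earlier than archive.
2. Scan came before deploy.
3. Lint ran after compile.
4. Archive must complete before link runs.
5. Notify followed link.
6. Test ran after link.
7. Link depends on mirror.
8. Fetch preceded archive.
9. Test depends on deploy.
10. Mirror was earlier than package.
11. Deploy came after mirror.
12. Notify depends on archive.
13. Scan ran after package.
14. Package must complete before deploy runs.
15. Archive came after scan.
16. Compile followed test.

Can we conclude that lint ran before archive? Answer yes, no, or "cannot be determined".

Tracing the constraints gives archive → link → test → compile → lint, so archive must come before lint.
That means lint cannot be before archive.

no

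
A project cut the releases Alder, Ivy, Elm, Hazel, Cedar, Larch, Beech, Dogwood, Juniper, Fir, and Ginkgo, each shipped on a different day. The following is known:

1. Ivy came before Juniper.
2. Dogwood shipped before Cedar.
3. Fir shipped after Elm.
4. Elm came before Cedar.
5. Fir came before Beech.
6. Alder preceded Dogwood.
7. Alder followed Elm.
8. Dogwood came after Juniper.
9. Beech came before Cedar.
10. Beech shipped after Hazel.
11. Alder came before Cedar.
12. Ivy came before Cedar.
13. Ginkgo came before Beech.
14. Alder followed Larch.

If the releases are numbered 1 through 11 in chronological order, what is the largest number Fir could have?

9

Fir must come before Beech and Cedar — 2 releases forced after it.
Everything else can be placed before Fir in some valid order, so Fir can sit as late as position 11 − 2 = 9.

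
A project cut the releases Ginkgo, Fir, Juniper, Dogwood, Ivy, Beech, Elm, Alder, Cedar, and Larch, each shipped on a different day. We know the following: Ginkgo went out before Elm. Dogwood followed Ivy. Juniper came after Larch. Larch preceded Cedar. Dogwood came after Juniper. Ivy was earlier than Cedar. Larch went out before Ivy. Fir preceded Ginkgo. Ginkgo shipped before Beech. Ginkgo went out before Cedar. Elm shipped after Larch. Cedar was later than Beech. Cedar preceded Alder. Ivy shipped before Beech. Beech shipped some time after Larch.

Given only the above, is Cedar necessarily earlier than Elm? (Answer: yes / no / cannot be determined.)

No chain of stated constraints runs from Cedar to Elm, and none runs from Elm to Cedar either.
So the relative order of Cedar and Elm is not fixed by the given facts.

cannot be determined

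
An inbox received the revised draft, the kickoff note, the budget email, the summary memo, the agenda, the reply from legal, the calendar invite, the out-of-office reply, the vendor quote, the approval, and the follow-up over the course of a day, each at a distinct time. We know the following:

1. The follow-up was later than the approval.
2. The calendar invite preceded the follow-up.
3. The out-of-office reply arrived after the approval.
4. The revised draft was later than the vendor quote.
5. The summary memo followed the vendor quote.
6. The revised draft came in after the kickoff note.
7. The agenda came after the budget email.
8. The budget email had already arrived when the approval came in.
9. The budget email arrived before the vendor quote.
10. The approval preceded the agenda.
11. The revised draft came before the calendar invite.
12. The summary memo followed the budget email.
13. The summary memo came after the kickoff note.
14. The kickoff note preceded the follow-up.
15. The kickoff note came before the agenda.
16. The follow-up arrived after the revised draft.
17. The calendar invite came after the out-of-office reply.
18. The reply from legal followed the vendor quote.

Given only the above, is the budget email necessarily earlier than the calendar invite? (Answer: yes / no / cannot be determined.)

yes

Chain the constraints: the budget email → the approval → the out-of-office reply → the calendar invite. Each link is directly stated, so the budget email comes before the calendar invite.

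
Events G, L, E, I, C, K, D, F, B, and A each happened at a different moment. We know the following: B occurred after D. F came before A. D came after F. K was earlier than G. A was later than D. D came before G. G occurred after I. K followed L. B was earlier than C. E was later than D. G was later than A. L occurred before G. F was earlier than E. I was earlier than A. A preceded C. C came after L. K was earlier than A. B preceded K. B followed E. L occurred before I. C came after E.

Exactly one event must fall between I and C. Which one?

Tracing the constraints gives I → A → C, so A sits after I and before C.
No other event is forced both after I and before C.

A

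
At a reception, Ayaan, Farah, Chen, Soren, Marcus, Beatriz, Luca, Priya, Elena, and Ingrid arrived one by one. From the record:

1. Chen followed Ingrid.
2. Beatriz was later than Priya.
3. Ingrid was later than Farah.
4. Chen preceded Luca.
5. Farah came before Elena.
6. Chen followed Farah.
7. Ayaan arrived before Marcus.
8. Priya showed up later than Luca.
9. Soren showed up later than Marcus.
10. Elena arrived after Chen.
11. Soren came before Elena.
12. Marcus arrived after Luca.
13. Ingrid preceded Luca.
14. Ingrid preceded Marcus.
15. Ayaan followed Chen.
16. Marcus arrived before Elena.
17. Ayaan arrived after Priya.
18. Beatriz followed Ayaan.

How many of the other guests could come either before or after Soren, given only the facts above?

1

Forced before Soren: Ayaan, Chen, Farah, Ingrid, Luca, Marcus, and Priya; forced after Soren: Elena.
That leaves Beatriz with no forced order relative to Soren — 1.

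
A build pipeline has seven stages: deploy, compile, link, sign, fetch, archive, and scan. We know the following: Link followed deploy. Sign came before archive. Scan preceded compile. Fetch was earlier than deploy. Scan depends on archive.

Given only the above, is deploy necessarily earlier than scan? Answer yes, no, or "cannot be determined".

No chain of stated constraints runs from deploy to scan, and none runs from scan to deploy either.
So the relative order of deploy and scan is not fixed by the given facts.

cannot be determined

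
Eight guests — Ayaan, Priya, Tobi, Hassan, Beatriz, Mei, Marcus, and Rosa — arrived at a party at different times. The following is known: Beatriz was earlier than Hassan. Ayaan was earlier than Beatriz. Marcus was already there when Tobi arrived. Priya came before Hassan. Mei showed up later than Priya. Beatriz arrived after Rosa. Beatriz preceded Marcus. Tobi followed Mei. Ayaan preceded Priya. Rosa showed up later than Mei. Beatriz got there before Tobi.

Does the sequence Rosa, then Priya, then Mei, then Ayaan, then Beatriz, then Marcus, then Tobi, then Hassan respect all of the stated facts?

no

The constraints require Ayaan before Priya, but in the proposed sequence Priya appears ahead of Ayaan. That one violation is enough.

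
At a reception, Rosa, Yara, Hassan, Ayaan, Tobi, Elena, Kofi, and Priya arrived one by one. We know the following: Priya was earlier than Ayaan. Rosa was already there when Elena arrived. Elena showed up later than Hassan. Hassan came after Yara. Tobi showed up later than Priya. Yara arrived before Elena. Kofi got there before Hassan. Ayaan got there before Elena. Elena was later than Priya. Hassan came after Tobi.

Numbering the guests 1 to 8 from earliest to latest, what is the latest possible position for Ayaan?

Ayaan must come before Elena — 1 guest forced after them.
Everything else can be placed before Ayaan in some valid order, so Ayaan can sit as late as position 8 − 1 = 7.

7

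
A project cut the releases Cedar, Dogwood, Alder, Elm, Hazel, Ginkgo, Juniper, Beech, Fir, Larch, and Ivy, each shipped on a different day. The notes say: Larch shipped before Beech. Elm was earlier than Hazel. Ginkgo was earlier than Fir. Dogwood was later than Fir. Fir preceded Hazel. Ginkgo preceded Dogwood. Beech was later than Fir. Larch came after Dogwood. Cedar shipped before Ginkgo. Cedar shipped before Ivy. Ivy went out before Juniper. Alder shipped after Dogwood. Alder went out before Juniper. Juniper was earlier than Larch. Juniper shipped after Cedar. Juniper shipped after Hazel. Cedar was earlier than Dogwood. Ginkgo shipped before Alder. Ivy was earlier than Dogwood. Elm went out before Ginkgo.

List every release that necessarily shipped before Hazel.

Directly stated before Hazel: Elm and Fir.
Cedar reaches Hazel via Cedar → Ginkgo → Fir → Hazel.
Ginkgo reaches Hazel via Ginkgo → Fir → Hazel.
No chain forces Dogwood (or any of the others) ahead of Hazel.

Cedar, Elm, Fir, Ginkgo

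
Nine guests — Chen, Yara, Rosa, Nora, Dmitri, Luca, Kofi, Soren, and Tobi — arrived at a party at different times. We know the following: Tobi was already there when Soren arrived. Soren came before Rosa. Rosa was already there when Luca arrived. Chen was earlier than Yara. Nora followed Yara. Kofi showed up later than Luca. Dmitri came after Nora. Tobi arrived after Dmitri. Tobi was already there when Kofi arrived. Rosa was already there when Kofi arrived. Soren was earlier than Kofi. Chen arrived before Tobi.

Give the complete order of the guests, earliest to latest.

Chen, Yara, Nora, Dmitri, Tobi, Soren, Rosa, Luca, Kofi

The constraints fix every adjacent pair, so only one ordering works:
Chen → Yara → Nora → Dmitri → Tobi → Soren → Rosa → Luca → Kofi.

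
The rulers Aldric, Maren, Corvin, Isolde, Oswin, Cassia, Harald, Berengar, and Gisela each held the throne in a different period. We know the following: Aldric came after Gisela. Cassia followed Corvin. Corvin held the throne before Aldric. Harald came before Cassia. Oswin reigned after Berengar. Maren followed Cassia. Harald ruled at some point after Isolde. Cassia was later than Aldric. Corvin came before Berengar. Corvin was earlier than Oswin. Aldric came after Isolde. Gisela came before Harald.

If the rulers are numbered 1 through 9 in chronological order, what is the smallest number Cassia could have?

Aldric, Corvin, Gisela, Harald, and Isolde must all come before Cassia — 5 forced predecessors.
Nothing else is forced ahead of Cassia, so their earliest slot is position 5 + 1 = 6.

6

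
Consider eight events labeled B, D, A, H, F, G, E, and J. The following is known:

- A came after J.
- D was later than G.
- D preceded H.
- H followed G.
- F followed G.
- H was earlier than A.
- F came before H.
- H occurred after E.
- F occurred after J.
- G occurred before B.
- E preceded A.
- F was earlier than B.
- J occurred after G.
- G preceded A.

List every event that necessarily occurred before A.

D, E, F, G, H, J

Directly stated before A: E, G, H, and J.
D reaches A via D → H → A.
F reaches A via F → H → A.
No chain forces B ahead of A.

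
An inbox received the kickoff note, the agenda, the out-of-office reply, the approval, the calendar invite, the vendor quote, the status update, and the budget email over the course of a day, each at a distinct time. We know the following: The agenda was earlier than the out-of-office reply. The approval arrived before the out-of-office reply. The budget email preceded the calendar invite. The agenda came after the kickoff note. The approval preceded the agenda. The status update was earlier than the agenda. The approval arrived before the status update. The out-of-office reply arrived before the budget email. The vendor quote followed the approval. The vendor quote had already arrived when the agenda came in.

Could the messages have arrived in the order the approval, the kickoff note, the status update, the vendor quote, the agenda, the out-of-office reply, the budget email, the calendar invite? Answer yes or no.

Check each stated constraint against the proposed order — e.g. the approval is ahead of the agenda; the approval is ahead of the out-of-office reply. Every pair is in the required order; nothing is violated.

yes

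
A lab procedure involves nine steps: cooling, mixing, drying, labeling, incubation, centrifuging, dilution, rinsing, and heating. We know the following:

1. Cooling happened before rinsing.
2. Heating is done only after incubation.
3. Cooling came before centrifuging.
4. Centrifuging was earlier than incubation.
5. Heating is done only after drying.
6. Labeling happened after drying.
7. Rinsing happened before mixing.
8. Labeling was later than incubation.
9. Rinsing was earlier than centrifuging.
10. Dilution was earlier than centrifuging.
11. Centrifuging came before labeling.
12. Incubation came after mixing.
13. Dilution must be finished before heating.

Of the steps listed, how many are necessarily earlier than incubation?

5

Directly stated before incubation: centrifuging and mixing.
Cooling reaches incubation via cooling → centrifuging → incubation.
Dilution reaches incubation via dilution → centrifuging → incubation.
Rinsing reaches incubation via rinsing → centrifuging → incubation.
That's centrifuging, cooling, dilution, mixing, and rinsing — 5 in all.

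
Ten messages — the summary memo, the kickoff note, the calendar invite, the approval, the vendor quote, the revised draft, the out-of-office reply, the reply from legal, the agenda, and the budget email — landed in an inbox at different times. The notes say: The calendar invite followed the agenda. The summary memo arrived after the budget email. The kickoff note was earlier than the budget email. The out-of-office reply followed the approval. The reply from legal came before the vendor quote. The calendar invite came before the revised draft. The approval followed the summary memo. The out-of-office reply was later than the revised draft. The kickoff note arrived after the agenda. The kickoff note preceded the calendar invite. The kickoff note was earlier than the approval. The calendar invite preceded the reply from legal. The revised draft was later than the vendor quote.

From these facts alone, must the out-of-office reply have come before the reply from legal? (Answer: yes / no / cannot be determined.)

no

Tracing the constraints gives the reply from legal → the vendor quote → the revised draft → the out-of-office reply, so the reply from legal must come before the out-of-office reply.
That means the out-of-office reply cannot be before the reply from legal.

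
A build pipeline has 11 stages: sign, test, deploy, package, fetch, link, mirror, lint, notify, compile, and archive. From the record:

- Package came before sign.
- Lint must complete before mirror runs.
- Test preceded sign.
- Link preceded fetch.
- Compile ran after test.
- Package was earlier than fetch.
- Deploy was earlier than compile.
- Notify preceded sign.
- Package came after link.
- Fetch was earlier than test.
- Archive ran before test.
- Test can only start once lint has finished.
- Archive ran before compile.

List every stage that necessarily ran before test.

archive, fetch, link, lint, package

Directly stated before test: archive, fetch, and lint.
Link reaches test via link → fetch → test.
Package reaches test via package → fetch → test.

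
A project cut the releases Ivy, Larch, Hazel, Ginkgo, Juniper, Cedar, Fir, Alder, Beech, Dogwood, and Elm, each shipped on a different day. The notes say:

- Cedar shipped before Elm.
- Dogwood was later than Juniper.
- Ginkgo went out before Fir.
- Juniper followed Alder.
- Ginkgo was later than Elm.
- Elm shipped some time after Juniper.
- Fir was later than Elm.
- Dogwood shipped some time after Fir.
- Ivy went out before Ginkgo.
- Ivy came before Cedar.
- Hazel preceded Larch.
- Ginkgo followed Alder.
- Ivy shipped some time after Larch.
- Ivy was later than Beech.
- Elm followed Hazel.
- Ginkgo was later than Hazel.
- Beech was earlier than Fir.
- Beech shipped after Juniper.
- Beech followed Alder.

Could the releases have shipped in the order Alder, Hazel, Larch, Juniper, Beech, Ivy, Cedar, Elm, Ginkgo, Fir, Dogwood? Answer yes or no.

yes

Check each stated constraint against the proposed order — e.g. Juniper is ahead of Dogwood; Alder is ahead of Ginkgo. Every pair is in the required order; nothing is violated.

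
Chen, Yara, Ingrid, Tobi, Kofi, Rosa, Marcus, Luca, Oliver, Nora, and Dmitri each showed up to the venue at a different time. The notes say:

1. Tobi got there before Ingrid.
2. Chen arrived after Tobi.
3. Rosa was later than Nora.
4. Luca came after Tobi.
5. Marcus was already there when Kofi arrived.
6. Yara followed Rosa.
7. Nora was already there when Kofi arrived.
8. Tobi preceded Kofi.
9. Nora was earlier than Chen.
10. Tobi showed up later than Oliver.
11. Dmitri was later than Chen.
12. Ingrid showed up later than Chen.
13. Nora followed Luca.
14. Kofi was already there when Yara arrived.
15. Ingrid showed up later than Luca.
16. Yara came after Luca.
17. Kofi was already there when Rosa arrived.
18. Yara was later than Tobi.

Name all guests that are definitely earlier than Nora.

Directly stated before Nora: Luca.
Oliver reaches Nora via Oliver → Tobi → Luca → Nora.
Tobi reaches Nora via Tobi → Luca → Nora.
No chain forces Kofi (or any of the others) ahead of Nora.

Luca, Oliver, Tobi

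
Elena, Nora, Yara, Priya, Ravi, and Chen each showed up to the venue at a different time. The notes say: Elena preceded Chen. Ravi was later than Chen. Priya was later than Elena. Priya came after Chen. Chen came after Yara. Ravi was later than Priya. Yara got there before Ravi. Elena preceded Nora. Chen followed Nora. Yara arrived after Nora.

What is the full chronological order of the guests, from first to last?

Elena, Nora, Yara, Chen, Priya, Ravi

The constraints fix every adjacent pair, so only one ordering works:
Elena → Nora → Yara → Chen → Priya → Ravi.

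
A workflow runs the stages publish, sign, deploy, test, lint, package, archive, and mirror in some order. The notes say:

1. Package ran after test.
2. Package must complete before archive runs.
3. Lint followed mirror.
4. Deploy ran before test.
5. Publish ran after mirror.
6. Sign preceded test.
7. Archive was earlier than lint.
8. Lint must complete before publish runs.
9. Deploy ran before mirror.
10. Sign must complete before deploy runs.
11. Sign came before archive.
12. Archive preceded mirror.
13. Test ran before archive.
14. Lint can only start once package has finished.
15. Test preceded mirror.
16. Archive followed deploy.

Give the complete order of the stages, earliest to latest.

sign, deploy, test, package, archive, mirror, lint, publish

The constraints fix every adjacent pair, so only one ordering works:
sign → deploy → test → package → archive → mirror → lint → publish.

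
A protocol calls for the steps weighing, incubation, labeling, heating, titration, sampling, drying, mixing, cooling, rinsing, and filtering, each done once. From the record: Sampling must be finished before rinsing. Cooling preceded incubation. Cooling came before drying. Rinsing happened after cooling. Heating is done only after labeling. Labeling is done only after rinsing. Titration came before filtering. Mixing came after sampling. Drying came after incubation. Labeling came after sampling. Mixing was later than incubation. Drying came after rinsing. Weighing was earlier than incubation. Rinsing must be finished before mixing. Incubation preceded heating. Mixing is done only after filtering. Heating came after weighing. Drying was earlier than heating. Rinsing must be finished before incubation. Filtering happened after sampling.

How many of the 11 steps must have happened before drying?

Directly stated before drying: cooling, incubation, and rinsing.
Sampling reaches drying via sampling → rinsing → drying.
Weighing reaches drying via weighing → incubation → drying.
That's cooling, incubation, rinsing, sampling, and weighing — 5 in all.

5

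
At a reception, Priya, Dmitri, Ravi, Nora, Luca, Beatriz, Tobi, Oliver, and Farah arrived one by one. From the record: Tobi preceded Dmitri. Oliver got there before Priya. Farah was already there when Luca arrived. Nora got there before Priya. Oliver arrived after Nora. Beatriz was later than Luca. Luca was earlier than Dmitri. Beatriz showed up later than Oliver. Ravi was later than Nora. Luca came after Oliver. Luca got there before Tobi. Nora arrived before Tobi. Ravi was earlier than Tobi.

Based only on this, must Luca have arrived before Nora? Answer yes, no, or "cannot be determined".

Tracing the constraints gives Nora → Oliver → Luca, so Nora must come before Luca.
That means Luca cannot be before Nora.

no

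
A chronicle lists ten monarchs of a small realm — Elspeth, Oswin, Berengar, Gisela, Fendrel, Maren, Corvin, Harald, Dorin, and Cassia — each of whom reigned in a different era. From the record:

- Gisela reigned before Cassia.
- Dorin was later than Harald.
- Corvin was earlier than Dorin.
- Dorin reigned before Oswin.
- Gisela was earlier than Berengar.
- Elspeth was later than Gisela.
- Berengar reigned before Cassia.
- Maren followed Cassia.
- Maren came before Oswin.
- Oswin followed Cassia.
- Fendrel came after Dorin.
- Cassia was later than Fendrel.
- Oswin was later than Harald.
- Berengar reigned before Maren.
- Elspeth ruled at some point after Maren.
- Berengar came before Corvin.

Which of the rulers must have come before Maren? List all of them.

Directly stated before Maren: Berengar and Cassia.
Corvin reaches Maren via Corvin → Dorin → Fendrel → Cassia → Maren.
Dorin reaches Maren via Dorin → Fendrel → Cassia → Maren.
Fendrel reaches Maren via Fendrel → Cassia → Maren.
Likewise Gisela and Harald each reach Maren by chaining the stated constraints.
No chain forces Elspeth (or any of the others) ahead of Maren.

Berengar, Cassia, Corvin, Dorin, Fendrel, Gisela, Harald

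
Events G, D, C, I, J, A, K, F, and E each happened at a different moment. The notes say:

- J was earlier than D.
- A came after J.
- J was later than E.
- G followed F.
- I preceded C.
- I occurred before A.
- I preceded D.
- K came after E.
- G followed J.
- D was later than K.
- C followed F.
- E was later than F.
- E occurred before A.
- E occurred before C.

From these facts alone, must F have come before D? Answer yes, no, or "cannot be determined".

yes

Chain the constraints: F → E → J → D. Each link is directly stated, so F comes before D.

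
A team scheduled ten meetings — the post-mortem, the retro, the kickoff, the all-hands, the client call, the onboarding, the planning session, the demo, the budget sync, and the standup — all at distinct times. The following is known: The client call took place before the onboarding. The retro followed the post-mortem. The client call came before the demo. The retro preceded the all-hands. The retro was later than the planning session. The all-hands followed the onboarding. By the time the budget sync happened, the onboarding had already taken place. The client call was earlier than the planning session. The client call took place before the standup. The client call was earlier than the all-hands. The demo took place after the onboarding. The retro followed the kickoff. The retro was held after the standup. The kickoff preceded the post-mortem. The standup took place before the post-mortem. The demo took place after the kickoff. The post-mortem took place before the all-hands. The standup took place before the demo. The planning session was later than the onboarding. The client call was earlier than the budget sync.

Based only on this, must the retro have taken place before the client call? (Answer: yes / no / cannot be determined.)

Tracing the constraints gives the client call → the planning session → the retro, so the client call must come before the retro.
That means the retro cannot be before the client call.

no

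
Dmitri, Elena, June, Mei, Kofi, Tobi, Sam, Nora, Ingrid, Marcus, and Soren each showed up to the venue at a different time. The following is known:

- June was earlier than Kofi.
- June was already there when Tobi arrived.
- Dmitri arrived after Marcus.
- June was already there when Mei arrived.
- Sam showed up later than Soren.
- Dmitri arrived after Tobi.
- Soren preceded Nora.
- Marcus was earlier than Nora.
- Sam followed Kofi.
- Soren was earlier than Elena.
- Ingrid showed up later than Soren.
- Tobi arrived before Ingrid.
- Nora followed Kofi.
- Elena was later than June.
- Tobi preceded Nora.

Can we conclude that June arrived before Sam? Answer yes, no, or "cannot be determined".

Chain the constraints: June → Kofi → Sam. Each link is directly stated, so June comes before Sam.

yes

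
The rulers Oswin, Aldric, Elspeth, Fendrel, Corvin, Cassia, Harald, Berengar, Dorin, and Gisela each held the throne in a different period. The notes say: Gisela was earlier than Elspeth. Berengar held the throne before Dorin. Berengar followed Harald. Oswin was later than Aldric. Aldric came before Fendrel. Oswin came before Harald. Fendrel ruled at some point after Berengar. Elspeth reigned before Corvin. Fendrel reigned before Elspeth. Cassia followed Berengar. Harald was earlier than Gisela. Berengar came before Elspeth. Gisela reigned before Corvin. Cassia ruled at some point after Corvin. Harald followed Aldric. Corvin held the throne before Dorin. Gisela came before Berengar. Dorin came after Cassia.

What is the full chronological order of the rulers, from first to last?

Aldric, Oswin, Harald, Gisela, Berengar, Fendrel, Elspeth, Corvin, Cassia, Dorin

The constraints fix every adjacent pair, so only one ordering works:
Aldric → Oswin → Harald → Gisela → Berengar → Fendrel → Elspeth → Corvin → Cassia → Dorin.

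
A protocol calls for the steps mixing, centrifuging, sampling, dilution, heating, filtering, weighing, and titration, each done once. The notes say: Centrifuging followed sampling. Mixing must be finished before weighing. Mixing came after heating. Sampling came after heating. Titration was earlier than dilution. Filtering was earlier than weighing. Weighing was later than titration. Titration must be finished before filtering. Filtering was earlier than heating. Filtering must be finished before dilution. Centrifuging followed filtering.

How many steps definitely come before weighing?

Directly stated before weighing: filtering, mixing, and titration.
Heating reaches weighing via heating → mixing → weighing.
That's filtering, heating, mixing, and titration — 4 in all.

4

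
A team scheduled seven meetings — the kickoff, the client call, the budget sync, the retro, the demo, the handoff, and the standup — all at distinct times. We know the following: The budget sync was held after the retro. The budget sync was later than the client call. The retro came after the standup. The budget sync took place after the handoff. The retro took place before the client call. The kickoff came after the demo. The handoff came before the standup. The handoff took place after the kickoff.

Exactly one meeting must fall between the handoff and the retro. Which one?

the standup

Tracing the constraints gives the handoff → the standup → the retro, so the standup sits after the handoff and before the retro.
No other meeting is forced both after the handoff and before the retro.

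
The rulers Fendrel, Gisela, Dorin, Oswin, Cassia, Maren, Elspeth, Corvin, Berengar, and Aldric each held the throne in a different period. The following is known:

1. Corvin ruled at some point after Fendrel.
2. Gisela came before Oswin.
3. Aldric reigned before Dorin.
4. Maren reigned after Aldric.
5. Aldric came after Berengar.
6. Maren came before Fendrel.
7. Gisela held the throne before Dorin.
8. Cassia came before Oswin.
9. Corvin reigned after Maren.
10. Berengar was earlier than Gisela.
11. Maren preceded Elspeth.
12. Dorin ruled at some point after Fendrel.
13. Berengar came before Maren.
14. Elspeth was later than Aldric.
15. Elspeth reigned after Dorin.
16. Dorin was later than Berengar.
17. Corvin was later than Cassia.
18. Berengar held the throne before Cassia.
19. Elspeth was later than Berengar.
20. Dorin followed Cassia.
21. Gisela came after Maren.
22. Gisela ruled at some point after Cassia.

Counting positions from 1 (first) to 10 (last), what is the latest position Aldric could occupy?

3

Aldric must come before Corvin, Dorin, Elspeth, Fendrel, Gisela, Maren, and Oswin — 7 rulers forced after them.
Everything else can be placed before Aldric in some valid order, so Aldric can sit as late as position 10 − 7 = 3.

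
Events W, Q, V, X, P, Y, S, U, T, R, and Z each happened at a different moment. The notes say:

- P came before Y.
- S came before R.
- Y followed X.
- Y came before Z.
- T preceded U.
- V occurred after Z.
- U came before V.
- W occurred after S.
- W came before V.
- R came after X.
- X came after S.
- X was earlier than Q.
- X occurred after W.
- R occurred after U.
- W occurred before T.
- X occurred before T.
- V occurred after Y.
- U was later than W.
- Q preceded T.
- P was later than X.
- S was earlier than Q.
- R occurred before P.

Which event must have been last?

V

Every other event has a chain of constraints placing it before V, so V is last.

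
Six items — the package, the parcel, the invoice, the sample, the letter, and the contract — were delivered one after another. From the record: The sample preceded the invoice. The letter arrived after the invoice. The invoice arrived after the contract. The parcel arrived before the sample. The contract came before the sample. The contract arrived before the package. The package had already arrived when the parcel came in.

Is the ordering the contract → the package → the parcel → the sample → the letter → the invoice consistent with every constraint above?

The constraints require the invoice before the letter, but in the proposed sequence the letter appears ahead of the invoice. That one violation is enough.

no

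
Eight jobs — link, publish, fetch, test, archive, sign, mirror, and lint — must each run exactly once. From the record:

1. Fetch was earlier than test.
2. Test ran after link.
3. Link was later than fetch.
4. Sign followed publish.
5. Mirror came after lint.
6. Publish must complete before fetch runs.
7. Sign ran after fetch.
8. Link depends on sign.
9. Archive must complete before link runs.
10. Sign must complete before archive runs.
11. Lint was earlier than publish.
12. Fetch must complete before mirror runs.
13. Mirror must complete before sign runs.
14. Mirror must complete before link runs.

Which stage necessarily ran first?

Lint has a chain of constraints placing it before every other stage, so lint must be first.

lint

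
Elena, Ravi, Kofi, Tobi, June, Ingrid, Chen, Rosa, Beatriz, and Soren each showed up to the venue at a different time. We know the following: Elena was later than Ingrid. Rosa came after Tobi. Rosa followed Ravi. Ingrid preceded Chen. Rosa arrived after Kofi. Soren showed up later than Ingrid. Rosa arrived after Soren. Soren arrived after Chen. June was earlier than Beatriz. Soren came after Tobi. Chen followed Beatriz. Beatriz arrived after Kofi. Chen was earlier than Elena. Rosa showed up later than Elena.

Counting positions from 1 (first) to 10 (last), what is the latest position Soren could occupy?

9

Soren must come before Rosa — 1 guest forced after them.
Everything else can be placed before Soren in some valid order, so Soren can sit as late as position 10 − 1 = 9.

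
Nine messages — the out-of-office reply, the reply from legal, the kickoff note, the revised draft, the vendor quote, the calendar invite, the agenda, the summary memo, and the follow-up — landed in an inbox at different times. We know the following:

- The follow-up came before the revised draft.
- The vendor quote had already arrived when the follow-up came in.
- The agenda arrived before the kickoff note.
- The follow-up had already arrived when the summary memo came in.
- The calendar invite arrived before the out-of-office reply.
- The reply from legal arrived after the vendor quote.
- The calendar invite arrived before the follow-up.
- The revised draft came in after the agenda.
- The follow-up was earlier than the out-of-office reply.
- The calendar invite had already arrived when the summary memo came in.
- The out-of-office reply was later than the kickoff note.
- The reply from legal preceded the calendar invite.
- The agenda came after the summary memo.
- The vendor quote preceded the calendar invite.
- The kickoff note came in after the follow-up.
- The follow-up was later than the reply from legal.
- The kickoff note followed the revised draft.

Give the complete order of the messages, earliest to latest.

The constraints fix every adjacent pair, so only one ordering works:
the vendor quote → the reply from legal → the calendar invite → the follow-up → the summary memo → the agenda → the revised draft → the kickoff note → the out-of-office reply.

the vendor quote, the reply from legal, the calendar invite, the follow-up, the summary memo, the agenda, the revised draft, the kickoff note, the out-of-office reply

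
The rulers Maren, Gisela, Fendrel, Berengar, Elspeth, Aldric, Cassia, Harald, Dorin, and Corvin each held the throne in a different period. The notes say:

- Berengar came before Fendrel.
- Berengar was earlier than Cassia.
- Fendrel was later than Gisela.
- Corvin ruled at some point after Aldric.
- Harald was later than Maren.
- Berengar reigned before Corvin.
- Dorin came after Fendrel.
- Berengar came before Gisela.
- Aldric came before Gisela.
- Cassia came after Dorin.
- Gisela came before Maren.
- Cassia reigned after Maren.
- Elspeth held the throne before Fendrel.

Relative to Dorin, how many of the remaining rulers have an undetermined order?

3

Forced before Dorin: Aldric, Berengar, Elspeth, Fendrel, and Gisela; forced after Dorin: Cassia.
That leaves Corvin, Harald, and Maren with no forced order relative to Dorin — 3.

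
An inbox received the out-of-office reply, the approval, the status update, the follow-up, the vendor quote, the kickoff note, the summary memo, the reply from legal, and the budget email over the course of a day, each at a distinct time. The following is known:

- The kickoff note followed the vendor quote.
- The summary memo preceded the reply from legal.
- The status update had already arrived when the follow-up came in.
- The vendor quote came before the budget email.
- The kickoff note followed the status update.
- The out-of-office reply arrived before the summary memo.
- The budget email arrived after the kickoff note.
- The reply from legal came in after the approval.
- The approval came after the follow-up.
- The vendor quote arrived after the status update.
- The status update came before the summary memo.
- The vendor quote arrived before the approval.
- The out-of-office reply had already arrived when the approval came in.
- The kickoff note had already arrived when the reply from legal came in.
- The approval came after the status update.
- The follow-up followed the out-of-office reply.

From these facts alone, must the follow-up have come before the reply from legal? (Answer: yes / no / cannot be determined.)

Chain the constraints: the follow-up → the approval → the reply from legal. Each link is directly stated, so the follow-up comes before the reply from legal.

yes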